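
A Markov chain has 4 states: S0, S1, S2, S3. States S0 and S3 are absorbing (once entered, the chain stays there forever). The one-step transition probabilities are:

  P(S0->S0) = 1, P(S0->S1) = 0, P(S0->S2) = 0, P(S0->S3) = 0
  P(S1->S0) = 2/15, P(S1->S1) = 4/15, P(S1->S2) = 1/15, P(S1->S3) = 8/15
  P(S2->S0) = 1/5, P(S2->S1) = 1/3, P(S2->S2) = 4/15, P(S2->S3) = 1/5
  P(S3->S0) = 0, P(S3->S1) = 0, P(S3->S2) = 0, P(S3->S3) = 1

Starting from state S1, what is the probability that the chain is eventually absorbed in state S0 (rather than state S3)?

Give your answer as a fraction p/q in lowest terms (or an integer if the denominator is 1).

Answer: 25/116

Derivation:
Let a_i = P(absorbed in S0 | start in state i).
Boundary conditions: a_S0 = 1, a_S3 = 0.
For each transient state i, a_i = sum_j P(i->j) * a_j:
  a_S1 = 2/15*a_S0 + 4/15*a_S1 + 1/15*a_S2 + 8/15*a_S3
  a_S2 = 1/5*a_S0 + 1/3*a_S1 + 4/15*a_S2 + 1/5*a_S3

Substituting a_S0 = 1 and a_S3 = 0, rearrange to (I - Q) a = r where r[i] = P(i -> S0):
  [11/15, -1/15] . (a_S1, a_S2) = 2/15
  [-1/3, 11/15] . (a_S1, a_S2) = 1/5

Solving yields:
  a_S1 = 25/116
  a_S2 = 43/116

Starting state is S1, so the absorption probability is a_S1 = 25/116.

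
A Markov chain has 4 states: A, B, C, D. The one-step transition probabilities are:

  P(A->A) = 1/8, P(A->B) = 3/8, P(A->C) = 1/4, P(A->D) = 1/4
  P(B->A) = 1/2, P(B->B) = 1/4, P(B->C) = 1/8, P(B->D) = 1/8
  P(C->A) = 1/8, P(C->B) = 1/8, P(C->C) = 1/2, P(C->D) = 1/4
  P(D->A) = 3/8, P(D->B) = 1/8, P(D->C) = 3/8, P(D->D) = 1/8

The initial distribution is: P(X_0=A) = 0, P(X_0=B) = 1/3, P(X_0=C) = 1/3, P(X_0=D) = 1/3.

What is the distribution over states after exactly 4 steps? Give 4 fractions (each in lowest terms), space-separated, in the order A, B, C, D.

Propagating the distribution step by step (d_{t+1} = d_t * P):
d_0 = (A=0, B=1/3, C=1/3, D=1/3)
  d_1[A] = 0*1/8 + 1/3*1/2 + 1/3*1/8 + 1/3*3/8 = 1/3
  d_1[B] = 0*3/8 + 1/3*1/4 + 1/3*1/8 + 1/3*1/8 = 1/6
  d_1[C] = 0*1/4 + 1/3*1/8 + 1/3*1/2 + 1/3*3/8 = 1/3
  d_1[D] = 0*1/4 + 1/3*1/8 + 1/3*1/4 + 1/3*1/8 = 1/6
d_1 = (A=1/3, B=1/6, C=1/3, D=1/6)
  d_2[A] = 1/3*1/8 + 1/6*1/2 + 1/3*1/8 + 1/6*3/8 = 11/48
  d_2[B] = 1/3*3/8 + 1/6*1/4 + 1/3*1/8 + 1/6*1/8 = 11/48
  d_2[C] = 1/3*1/4 + 1/6*1/8 + 1/3*1/2 + 1/6*3/8 = 1/3
  d_2[D] = 1/3*1/4 + 1/6*1/8 + 1/3*1/4 + 1/6*1/8 = 5/24
d_2 = (A=11/48, B=11/48, C=1/3, D=5/24)
  d_3[A] = 11/48*1/8 + 11/48*1/2 + 1/3*1/8 + 5/24*3/8 = 101/384
  d_3[B] = 11/48*3/8 + 11/48*1/4 + 1/3*1/8 + 5/24*1/8 = 27/128
  d_3[C] = 11/48*1/4 + 11/48*1/8 + 1/3*1/2 + 5/24*3/8 = 127/384
  d_3[D] = 11/48*1/4 + 11/48*1/8 + 1/3*1/4 + 5/24*1/8 = 25/128
d_3 = (A=101/384, B=27/128, C=127/384, D=25/128)
  d_4[A] = 101/384*1/8 + 27/128*1/2 + 127/384*1/8 + 25/128*3/8 = 259/1024
  d_4[B] = 101/384*3/8 + 27/128*1/4 + 127/384*1/8 + 25/128*1/8 = 667/3072
  d_4[C] = 101/384*1/4 + 27/128*1/8 + 127/384*1/2 + 25/128*3/8 = 127/384
  d_4[D] = 101/384*1/4 + 27/128*1/8 + 127/384*1/4 + 25/128*1/8 = 51/256
d_4 = (A=259/1024, B=667/3072, C=127/384, D=51/256)

Answer: 259/1024 667/3072 127/384 51/256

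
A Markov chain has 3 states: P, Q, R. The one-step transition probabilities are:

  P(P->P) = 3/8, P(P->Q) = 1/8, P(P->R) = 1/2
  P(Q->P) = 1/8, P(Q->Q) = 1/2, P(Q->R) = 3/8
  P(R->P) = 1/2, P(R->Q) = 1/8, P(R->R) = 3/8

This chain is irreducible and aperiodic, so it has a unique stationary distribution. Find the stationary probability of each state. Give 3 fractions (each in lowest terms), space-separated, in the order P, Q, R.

The stationary distribution satisfies pi = pi * P, i.e.:
  pi_P = 3/8*pi_P + 1/8*pi_Q + 1/2*pi_R
  pi_Q = 1/8*pi_P + 1/2*pi_Q + 1/8*pi_R
  pi_R = 1/2*pi_P + 3/8*pi_Q + 3/8*pi_R
with normalization: pi_P + pi_Q + pi_R = 1.

Using the first 2 balance equations plus normalization, the linear system A*pi = b is:
  [-5/8, 1/8, 1/2] . pi = 0
  [1/8, -1/2, 1/8] . pi = 0
  [1, 1, 1] . pi = 1

Solving yields:
  pi_P = 17/45
  pi_Q = 1/5
  pi_R = 19/45

Verification (pi * P):
  17/45*3/8 + 1/5*1/8 + 19/45*1/2 = 17/45 = pi_P  (ok)
  17/45*1/8 + 1/5*1/2 + 19/45*1/8 = 1/5 = pi_Q  (ok)
  17/45*1/2 + 1/5*3/8 + 19/45*3/8 = 19/45 = pi_R  (ok)

Answer: 17/45 1/5 19/45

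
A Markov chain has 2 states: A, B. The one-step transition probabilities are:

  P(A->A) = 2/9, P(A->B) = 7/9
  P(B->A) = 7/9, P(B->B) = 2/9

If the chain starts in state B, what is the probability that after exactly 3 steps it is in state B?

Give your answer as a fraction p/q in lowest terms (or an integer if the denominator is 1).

Computing P^3 by repeated multiplication:
P^1 =
  A: [2/9, 7/9]
  B: [7/9, 2/9]
P^2 =
  A: [53/81, 28/81]
  B: [28/81, 53/81]
P^3 =
  A: [302/729, 427/729]
  B: [427/729, 302/729]

(P^3)[B -> B] = 302/729

Answer: 302/729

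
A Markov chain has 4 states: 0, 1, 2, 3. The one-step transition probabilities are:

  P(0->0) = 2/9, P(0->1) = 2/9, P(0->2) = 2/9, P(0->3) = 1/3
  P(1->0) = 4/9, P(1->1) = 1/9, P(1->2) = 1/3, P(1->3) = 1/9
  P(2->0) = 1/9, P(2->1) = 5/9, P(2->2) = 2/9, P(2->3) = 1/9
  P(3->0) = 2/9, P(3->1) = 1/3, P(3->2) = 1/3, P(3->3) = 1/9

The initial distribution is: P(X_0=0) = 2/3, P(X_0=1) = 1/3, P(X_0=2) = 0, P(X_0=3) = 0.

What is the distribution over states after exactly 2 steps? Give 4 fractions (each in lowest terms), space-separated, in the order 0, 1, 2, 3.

Propagating the distribution step by step (d_{t+1} = d_t * P):
d_0 = (0=2/3, 1=1/3, 2=0, 3=0)
  d_1[0] = 2/3*2/9 + 1/3*4/9 + 0*1/9 + 0*2/9 = 8/27
  d_1[1] = 2/3*2/9 + 1/3*1/9 + 0*5/9 + 0*1/3 = 5/27
  d_1[2] = 2/3*2/9 + 1/3*1/3 + 0*2/9 + 0*1/3 = 7/27
  d_1[3] = 2/3*1/3 + 1/3*1/9 + 0*1/9 + 0*1/9 = 7/27
d_1 = (0=8/27, 1=5/27, 2=7/27, 3=7/27)
  d_2[0] = 8/27*2/9 + 5/27*4/9 + 7/27*1/9 + 7/27*2/9 = 19/81
  d_2[1] = 8/27*2/9 + 5/27*1/9 + 7/27*5/9 + 7/27*1/3 = 77/243
  d_2[2] = 8/27*2/9 + 5/27*1/3 + 7/27*2/9 + 7/27*1/3 = 22/81
  d_2[3] = 8/27*1/3 + 5/27*1/9 + 7/27*1/9 + 7/27*1/9 = 43/243
d_2 = (0=19/81, 1=77/243, 2=22/81, 3=43/243)

Answer: 19/81 77/243 22/81 43/243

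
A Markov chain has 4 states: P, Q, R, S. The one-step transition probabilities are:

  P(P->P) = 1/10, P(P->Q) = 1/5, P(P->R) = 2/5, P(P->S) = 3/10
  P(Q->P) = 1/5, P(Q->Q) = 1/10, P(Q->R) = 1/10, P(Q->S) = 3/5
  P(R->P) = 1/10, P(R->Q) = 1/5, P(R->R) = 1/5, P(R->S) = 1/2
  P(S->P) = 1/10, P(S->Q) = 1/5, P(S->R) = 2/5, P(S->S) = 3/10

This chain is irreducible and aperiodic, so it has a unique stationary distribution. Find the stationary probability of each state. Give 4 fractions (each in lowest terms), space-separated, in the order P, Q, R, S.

The stationary distribution satisfies pi = pi * P, i.e.:
  pi_P = 1/10*pi_P + 1/5*pi_Q + 1/10*pi_R + 1/10*pi_S
  pi_Q = 1/5*pi_P + 1/10*pi_Q + 1/5*pi_R + 1/5*pi_S
  pi_R = 2/5*pi_P + 1/10*pi_Q + 1/5*pi_R + 2/5*pi_S
  pi_S = 3/10*pi_P + 3/5*pi_Q + 1/2*pi_R + 3/10*pi_S
with normalization: pi_P + pi_Q + pi_R + pi_S = 1.

Using the first 3 balance equations plus normalization, the linear system A*pi = b is:
  [-9/10, 1/5, 1/10, 1/10] . pi = 0
  [1/5, -9/10, 1/5, 1/5] . pi = 0
  [2/5, 1/10, -4/5, 2/5] . pi = 0
  [1, 1, 1, 1] . pi = 1

Solving yields:
  pi_P = 13/110
  pi_Q = 2/11
  pi_R = 19/66
  pi_S = 68/165

Verification (pi * P):
  13/110*1/10 + 2/11*1/5 + 19/66*1/10 + 68/165*1/10 = 13/110 = pi_P  (ok)
  13/110*1/5 + 2/11*1/10 + 19/66*1/5 + 68/165*1/5 = 2/11 = pi_Q  (ok)
  13/110*2/5 + 2/11*1/10 + 19/66*1/5 + 68/165*2/5 = 19/66 = pi_R  (ok)
  13/110*3/10 + 2/11*3/5 + 19/66*1/2 + 68/165*3/10 = 68/165 = pi_S  (ok)

Answer: 13/110 2/11 19/66 68/165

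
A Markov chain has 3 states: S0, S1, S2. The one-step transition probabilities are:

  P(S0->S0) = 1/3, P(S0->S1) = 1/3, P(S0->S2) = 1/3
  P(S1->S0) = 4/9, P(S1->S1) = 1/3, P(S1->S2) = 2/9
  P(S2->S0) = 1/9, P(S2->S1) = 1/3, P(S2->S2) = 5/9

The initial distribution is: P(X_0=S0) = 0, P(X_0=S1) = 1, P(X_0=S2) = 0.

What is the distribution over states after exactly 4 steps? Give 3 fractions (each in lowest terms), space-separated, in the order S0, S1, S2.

Answer: 1886/6561 1/3 2488/6561

Derivation:
Propagating the distribution step by step (d_{t+1} = d_t * P):
d_0 = (S0=0, S1=1, S2=0)
  d_1[S0] = 0*1/3 + 1*4/9 + 0*1/9 = 4/9
  d_1[S1] = 0*1/3 + 1*1/3 + 0*1/3 = 1/3
  d_1[S2] = 0*1/3 + 1*2/9 + 0*5/9 = 2/9
d_1 = (S0=4/9, S1=1/3, S2=2/9)
  d_2[S0] = 4/9*1/3 + 1/3*4/9 + 2/9*1/9 = 26/81
  d_2[S1] = 4/9*1/3 + 1/3*1/3 + 2/9*1/3 = 1/3
  d_2[S2] = 4/9*1/3 + 1/3*2/9 + 2/9*5/9 = 28/81
d_2 = (S0=26/81, S1=1/3, S2=28/81)
  d_3[S0] = 26/81*1/3 + 1/3*4/9 + 28/81*1/9 = 214/729
  d_3[S1] = 26/81*1/3 + 1/3*1/3 + 28/81*1/3 = 1/3
  d_3[S2] = 26/81*1/3 + 1/3*2/9 + 28/81*5/9 = 272/729
d_3 = (S0=214/729, S1=1/3, S2=272/729)
  d_4[S0] = 214/729*1/3 + 1/3*4/9 + 272/729*1/9 = 1886/6561
  d_4[S1] = 214/729*1/3 + 1/3*1/3 + 272/729*1/3 = 1/3
  d_4[S2] = 214/729*1/3 + 1/3*2/9 + 272/729*5/9 = 2488/6561
d_4 = (S0=1886/6561, S1=1/3, S2=2488/6561)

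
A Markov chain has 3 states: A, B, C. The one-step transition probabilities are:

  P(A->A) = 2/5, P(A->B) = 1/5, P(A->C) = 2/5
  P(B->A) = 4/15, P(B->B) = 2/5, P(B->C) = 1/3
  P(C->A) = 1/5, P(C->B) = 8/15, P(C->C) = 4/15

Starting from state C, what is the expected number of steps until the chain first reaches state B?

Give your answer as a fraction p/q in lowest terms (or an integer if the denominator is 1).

Let h_i = expected steps to first reach B from state i.
Boundary: h_B = 0.
First-step equations for the other states:
  h_A = 1 + 2/5*h_A + 1/5*h_B + 2/5*h_C
  h_C = 1 + 1/5*h_A + 8/15*h_B + 4/15*h_C

Substituting h_B = 0 and rearranging gives the linear system (I - Q) h = 1:
  [3/5, -2/5] . (h_A, h_C) = 1
  [-1/5, 11/15] . (h_A, h_C) = 1

Solving yields:
  h_A = 85/27
  h_C = 20/9

Starting state is C, so the expected hitting time is h_C = 20/9.

Answer: 20/9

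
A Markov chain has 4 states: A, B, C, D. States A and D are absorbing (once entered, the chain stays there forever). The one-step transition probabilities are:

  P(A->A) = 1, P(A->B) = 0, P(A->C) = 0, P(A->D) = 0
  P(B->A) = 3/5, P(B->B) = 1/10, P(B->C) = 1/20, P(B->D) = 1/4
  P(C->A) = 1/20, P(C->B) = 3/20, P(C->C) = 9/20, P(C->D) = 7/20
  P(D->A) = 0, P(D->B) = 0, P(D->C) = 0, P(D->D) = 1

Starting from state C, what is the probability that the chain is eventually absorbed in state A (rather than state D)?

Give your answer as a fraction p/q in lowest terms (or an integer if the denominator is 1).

Let a_i = P(absorbed in A | start in state i).
Boundary conditions: a_A = 1, a_D = 0.
For each transient state i, a_i = sum_j P(i->j) * a_j:
  a_B = 3/5*a_A + 1/10*a_B + 1/20*a_C + 1/4*a_D
  a_C = 1/20*a_A + 3/20*a_B + 9/20*a_C + 7/20*a_D

Substituting a_A = 1 and a_D = 0, rearrange to (I - Q) a = r where r[i] = P(i -> A):
  [9/10, -1/20] . (a_B, a_C) = 3/5
  [-3/20, 11/20] . (a_B, a_C) = 1/20

Solving yields:
  a_B = 133/195
  a_C = 18/65

Starting state is C, so the absorption probability is a_C = 18/65.

Answer: 18/65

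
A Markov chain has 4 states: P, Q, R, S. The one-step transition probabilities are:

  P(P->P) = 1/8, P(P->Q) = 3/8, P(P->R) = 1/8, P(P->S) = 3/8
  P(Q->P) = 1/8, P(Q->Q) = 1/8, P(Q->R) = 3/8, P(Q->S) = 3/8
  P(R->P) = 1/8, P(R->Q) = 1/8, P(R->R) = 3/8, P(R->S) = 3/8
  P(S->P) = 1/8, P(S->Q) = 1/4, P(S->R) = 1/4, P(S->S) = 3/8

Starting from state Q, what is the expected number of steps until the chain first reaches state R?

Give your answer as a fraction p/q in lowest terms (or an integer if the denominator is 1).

Answer: 64/19

Derivation:
Let h_i = expected steps to first reach R from state i.
Boundary: h_R = 0.
First-step equations for the other states:
  h_P = 1 + 1/8*h_P + 3/8*h_Q + 1/8*h_R + 3/8*h_S
  h_Q = 1 + 1/8*h_P + 1/8*h_Q + 3/8*h_R + 3/8*h_S
  h_S = 1 + 1/8*h_P + 1/4*h_Q + 1/4*h_R + 3/8*h_S

Substituting h_R = 0 and rearranging gives the linear system (I - Q) h = 1:
  [7/8, -3/8, -3/8] . (h_P, h_Q, h_S) = 1
  [-1/8, 7/8, -3/8] . (h_P, h_Q, h_S) = 1
  [-1/8, -1/4, 5/8] . (h_P, h_Q, h_S) = 1

Solving yields:
  h_P = 80/19
  h_Q = 64/19
  h_S = 72/19

Starting state is Q, so the expected hitting time is h_Q = 64/19.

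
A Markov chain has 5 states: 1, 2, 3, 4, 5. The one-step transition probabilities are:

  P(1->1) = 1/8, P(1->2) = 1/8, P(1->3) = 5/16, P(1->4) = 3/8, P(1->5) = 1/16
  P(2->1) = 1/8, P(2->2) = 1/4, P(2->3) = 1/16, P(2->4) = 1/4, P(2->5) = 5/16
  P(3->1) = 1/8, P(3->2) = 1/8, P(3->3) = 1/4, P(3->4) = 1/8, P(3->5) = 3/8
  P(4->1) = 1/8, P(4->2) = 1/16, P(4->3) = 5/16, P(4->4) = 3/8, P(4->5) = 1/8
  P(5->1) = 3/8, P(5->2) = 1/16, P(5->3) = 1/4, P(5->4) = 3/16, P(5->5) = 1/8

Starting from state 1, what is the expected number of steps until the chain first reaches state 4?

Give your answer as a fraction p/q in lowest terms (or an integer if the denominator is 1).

Let h_i = expected steps to first reach 4 from state i.
Boundary: h_4 = 0.
First-step equations for the other states:
  h_1 = 1 + 1/8*h_1 + 1/8*h_2 + 5/16*h_3 + 3/8*h_4 + 1/16*h_5
  h_2 = 1 + 1/8*h_1 + 1/4*h_2 + 1/16*h_3 + 1/4*h_4 + 5/16*h_5
  h_3 = 1 + 1/8*h_1 + 1/8*h_2 + 1/4*h_3 + 1/8*h_4 + 3/8*h_5
  h_5 = 1 + 3/8*h_1 + 1/16*h_2 + 1/4*h_3 + 3/16*h_4 + 1/8*h_5

Substituting h_4 = 0 and rearranging gives the linear system (I - Q) h = 1:
  [7/8, -1/8, -5/16, -1/16] . (h_1, h_2, h_3, h_5) = 1
  [-1/8, 3/4, -1/16, -5/16] . (h_1, h_2, h_3, h_5) = 1
  [-1/8, -1/8, 3/4, -3/8] . (h_1, h_2, h_3, h_5) = 1
  [-3/8, -1/16, -1/4, 7/8] . (h_1, h_2, h_3, h_5) = 1

Solving yields:
  h_1 = 1844/481
  h_2 = 2048/481
  h_3 = 2372/481
  h_5 = 2164/481

Starting state is 1, so the expected hitting time is h_1 = 1844/481.

Answer: 1844/481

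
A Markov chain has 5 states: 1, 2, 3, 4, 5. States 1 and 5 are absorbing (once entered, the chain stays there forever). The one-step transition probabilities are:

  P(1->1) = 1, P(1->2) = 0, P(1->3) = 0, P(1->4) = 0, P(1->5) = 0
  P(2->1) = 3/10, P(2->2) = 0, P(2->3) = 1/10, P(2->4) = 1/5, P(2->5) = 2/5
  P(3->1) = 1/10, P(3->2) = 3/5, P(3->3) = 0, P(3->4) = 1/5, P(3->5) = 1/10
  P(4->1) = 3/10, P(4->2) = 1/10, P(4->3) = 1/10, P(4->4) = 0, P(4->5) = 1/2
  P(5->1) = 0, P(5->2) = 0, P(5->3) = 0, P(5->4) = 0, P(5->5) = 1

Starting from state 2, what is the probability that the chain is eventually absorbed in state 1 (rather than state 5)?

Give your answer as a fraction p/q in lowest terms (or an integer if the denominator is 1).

Answer: 186/443

Derivation:
Let a_i = P(absorbed in 1 | start in state i).
Boundary conditions: a_1 = 1, a_5 = 0.
For each transient state i, a_i = sum_j P(i->j) * a_j:
  a_2 = 3/10*a_1 + 0*a_2 + 1/10*a_3 + 1/5*a_4 + 2/5*a_5
  a_3 = 1/10*a_1 + 3/5*a_2 + 0*a_3 + 1/5*a_4 + 1/10*a_5
  a_4 = 3/10*a_1 + 1/10*a_2 + 1/10*a_3 + 0*a_4 + 1/2*a_5

Substituting a_1 = 1 and a_5 = 0, rearrange to (I - Q) a = r where r[i] = P(i -> 1):
  [1, -1/10, -1/5] . (a_2, a_3, a_4) = 3/10
  [-3/5, 1, -1/5] . (a_2, a_3, a_4) = 1/10
  [-1/10, -1/10, 1] . (a_2, a_3, a_4) = 3/10

Solving yields:
  a_2 = 186/443
  a_3 = 190/443
  a_4 = 341/886

Starting state is 2, so the absorption probability is a_2 = 186/443.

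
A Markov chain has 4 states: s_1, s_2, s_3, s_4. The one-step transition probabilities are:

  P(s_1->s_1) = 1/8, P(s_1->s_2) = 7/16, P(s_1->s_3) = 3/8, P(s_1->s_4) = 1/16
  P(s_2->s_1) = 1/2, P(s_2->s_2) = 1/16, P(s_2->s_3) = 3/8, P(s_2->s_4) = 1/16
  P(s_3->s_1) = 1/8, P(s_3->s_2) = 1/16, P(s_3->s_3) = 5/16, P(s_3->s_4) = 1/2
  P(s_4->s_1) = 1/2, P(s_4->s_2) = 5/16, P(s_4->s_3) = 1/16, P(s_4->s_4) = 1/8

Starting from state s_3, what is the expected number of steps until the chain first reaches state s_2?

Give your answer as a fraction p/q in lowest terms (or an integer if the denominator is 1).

Answer: 3152/701

Derivation:
Let h_i = expected steps to first reach s_2 from state i.
Boundary: h_s_2 = 0.
First-step equations for the other states:
  h_s_1 = 1 + 1/8*h_s_1 + 7/16*h_s_2 + 3/8*h_s_3 + 1/16*h_s_4
  h_s_3 = 1 + 1/8*h_s_1 + 1/16*h_s_2 + 5/16*h_s_3 + 1/2*h_s_4
  h_s_4 = 1 + 1/2*h_s_1 + 5/16*h_s_2 + 1/16*h_s_3 + 1/8*h_s_4

Substituting h_s_2 = 0 and rearranging gives the linear system (I - Q) h = 1:
  [7/8, -3/8, -1/16] . (h_s_1, h_s_3, h_s_4) = 1
  [-1/8, 11/16, -1/2] . (h_s_1, h_s_3, h_s_4) = 1
  [-1/2, -1/16, 7/8] . (h_s_1, h_s_3, h_s_4) = 1

Solving yields:
  h_s_1 = 2320/701
  h_s_3 = 3152/701
  h_s_4 = 2352/701

Starting state is s_3, so the expected hitting time is h_s_3 = 3152/701.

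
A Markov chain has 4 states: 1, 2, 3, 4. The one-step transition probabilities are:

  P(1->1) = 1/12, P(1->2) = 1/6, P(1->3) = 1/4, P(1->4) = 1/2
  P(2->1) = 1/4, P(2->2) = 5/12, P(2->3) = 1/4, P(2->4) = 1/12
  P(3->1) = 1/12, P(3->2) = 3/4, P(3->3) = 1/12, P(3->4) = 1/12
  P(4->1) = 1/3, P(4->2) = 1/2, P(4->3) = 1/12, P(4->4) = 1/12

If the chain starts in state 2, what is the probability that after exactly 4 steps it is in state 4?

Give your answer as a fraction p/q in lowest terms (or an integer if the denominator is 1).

Computing P^4 by repeated multiplication:
P^1 =
  1: [1/12, 1/6, 1/4, 1/2]
  2: [1/4, 5/12, 1/4, 1/12]
  3: [1/12, 3/4, 1/12, 1/12]
  4: [1/3, 1/2, 1/12, 1/12]
P^2 =
  1: [17/72, 25/48, 1/8, 17/144]
  2: [25/144, 4/9, 7/36, 3/16]
  3: [11/48, 31/72, 2/9, 17/144]
  4: [3/16, 53/144, 2/9, 2/9]
P^3 =
  1: [115/576, 707/1728, 181/864, 157/864]
  2: [353/1728, 49/108, 161/864, 269/1728]
  3: [319/1728, 383/864, 167/864, 103/576]
  4: [173/864, 799/1728, 19/108, 31/192]
P^4 =
  1: [1021/5184, 9367/20736, 479/2592, 1151/6912]
  2: [4103/20736, 1523/3456, 667/3456, 3493/20736]
  3: [4187/20736, 583/1296, 1949/10368, 3323/20736]
  4: [4163/20736, 9097/20736, 2009/10368, 1729/10368]

(P^4)[2 -> 4] = 3493/20736

Answer: 3493/20736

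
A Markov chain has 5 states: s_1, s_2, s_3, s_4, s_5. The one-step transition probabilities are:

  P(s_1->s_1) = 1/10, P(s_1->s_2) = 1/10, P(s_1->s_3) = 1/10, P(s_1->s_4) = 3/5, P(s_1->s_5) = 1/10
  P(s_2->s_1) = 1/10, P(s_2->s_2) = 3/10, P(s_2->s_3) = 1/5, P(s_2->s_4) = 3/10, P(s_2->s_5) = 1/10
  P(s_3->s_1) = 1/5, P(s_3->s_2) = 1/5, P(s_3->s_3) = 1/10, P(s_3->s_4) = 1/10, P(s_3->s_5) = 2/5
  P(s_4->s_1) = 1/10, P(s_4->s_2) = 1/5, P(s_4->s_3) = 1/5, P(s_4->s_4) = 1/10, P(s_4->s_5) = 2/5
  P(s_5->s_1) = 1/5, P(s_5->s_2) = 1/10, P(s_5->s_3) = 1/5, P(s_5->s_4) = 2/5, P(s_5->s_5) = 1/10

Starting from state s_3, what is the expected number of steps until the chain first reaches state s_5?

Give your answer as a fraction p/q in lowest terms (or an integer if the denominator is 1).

Let h_i = expected steps to first reach s_5 from state i.
Boundary: h_s_5 = 0.
First-step equations for the other states:
  h_s_1 = 1 + 1/10*h_s_1 + 1/10*h_s_2 + 1/10*h_s_3 + 3/5*h_s_4 + 1/10*h_s_5
  h_s_2 = 1 + 1/10*h_s_1 + 3/10*h_s_2 + 1/5*h_s_3 + 3/10*h_s_4 + 1/10*h_s_5
  h_s_3 = 1 + 1/5*h_s_1 + 1/5*h_s_2 + 1/10*h_s_3 + 1/10*h_s_4 + 2/5*h_s_5
  h_s_4 = 1 + 1/10*h_s_1 + 1/5*h_s_2 + 1/5*h_s_3 + 1/10*h_s_4 + 2/5*h_s_5

Substituting h_s_5 = 0 and rearranging gives the linear system (I - Q) h = 1:
  [9/10, -1/10, -1/10, -3/5] . (h_s_1, h_s_2, h_s_3, h_s_4) = 1
  [-1/10, 7/10, -1/5, -3/10] . (h_s_1, h_s_2, h_s_3, h_s_4) = 1
  [-1/5, -1/5, 9/10, -1/10] . (h_s_1, h_s_2, h_s_3, h_s_4) = 1
  [-1/10, -1/5, -1/5, 9/10] . (h_s_1, h_s_2, h_s_3, h_s_4) = 1

Solving yields:
  h_s_1 = 2105/503
  h_s_2 = 2220/503
  h_s_3 = 1705/503
  h_s_4 = 1665/503

Starting state is s_3, so the expected hitting time is h_s_3 = 1705/503.

Answer: 1705/503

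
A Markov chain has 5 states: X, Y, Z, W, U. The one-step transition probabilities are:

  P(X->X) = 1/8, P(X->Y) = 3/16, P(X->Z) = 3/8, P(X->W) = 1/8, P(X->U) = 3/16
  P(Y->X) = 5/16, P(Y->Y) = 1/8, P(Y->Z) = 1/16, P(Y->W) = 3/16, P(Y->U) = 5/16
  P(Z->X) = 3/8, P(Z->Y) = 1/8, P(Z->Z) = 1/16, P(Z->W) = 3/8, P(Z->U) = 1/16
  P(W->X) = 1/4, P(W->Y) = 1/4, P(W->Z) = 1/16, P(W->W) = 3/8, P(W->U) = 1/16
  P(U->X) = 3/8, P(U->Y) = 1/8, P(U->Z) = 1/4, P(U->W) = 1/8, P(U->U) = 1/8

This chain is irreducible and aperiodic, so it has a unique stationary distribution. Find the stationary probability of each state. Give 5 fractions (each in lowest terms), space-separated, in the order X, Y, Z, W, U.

The stationary distribution satisfies pi = pi * P, i.e.:
  pi_X = 1/8*pi_X + 5/16*pi_Y + 3/8*pi_Z + 1/4*pi_W + 3/8*pi_U
  pi_Y = 3/16*pi_X + 1/8*pi_Y + 1/8*pi_Z + 1/4*pi_W + 1/8*pi_U
  pi_Z = 3/8*pi_X + 1/16*pi_Y + 1/16*pi_Z + 1/16*pi_W + 1/4*pi_U
  pi_W = 1/8*pi_X + 3/16*pi_Y + 3/8*pi_Z + 3/8*pi_W + 1/8*pi_U
  pi_U = 3/16*pi_X + 5/16*pi_Y + 1/16*pi_Z + 1/16*pi_W + 1/8*pi_U
with normalization: pi_X + pi_Y + pi_Z + pi_W + pi_U = 1.

Using the first 4 balance equations plus normalization, the linear system A*pi = b is:
  [-7/8, 5/16, 3/8, 1/4, 3/8] . pi = 0
  [3/16, -7/8, 1/8, 1/4, 1/8] . pi = 0
  [3/8, 1/16, -15/16, 1/16, 1/4] . pi = 0
  [1/8, 3/16, 3/8, -5/8, 1/8] . pi = 0
  [1, 1, 1, 1, 1] . pi = 1

Solving yields:
  pi_X = 10306/38523
  pi_Y = 6610/38523
  pi_Z = 6698/38523
  pi_W = 3068/12841
  pi_U = 5705/38523

Verification (pi * P):
  10306/38523*1/8 + 6610/38523*5/16 + 6698/38523*3/8 + 3068/12841*1/4 + 5705/38523*3/8 = 10306/38523 = pi_X  (ok)
  10306/38523*3/16 + 6610/38523*1/8 + 6698/38523*1/8 + 3068/12841*1/4 + 5705/38523*1/8 = 6610/38523 = pi_Y  (ok)
  10306/38523*3/8 + 6610/38523*1/16 + 6698/38523*1/16 + 3068/12841*1/16 + 5705/38523*1/4 = 6698/38523 = pi_Z  (ok)
  10306/38523*1/8 + 6610/38523*3/16 + 6698/38523*3/8 + 3068/12841*3/8 + 5705/38523*1/8 = 3068/12841 = pi_W  (ok)
  10306/38523*3/16 + 6610/38523*5/16 + 6698/38523*1/16 + 3068/12841*1/16 + 5705/38523*1/8 = 5705/38523 = pi_U  (ok)

Answer: 10306/38523 6610/38523 6698/38523 3068/12841 5705/38523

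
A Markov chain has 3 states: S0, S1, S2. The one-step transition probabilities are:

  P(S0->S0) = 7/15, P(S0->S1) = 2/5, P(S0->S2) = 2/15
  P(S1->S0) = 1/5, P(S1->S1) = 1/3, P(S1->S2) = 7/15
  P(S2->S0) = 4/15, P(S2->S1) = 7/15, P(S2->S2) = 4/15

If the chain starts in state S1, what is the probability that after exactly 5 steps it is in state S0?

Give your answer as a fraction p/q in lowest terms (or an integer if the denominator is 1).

Computing P^5 by repeated multiplication:
P^1 =
  S0: [7/15, 2/5, 2/15]
  S1: [1/5, 1/3, 7/15]
  S2: [4/15, 7/15, 4/15]
P^2 =
  S0: [1/3, 86/225, 64/225]
  S1: [64/225, 92/225, 23/75]
  S2: [13/45, 29/75, 73/225]
P^3 =
  S0: [1039/3375, 1328/3375, 112/375]
  S1: [8/27, 1327/3375, 1048/3375]
  S2: [112/375, 1336/3375, 1031/3375]
P^4 =
  S0: [15289/50625, 3986/10125, 15406/50625]
  S1: [15173/50625, 2219/5625, 15481/50625]
  S2: [15188/50625, 3989/10125, 5164/16875]
P^5 =
  S0: [228437/759375, 99742/253125, 231712/759375]
  S1: [76016/253125, 59852/151875, 232067/759375]
  S2: [228119/759375, 299297/759375, 231959/759375]

(P^5)[S1 -> S0] = 76016/253125

Answer: 76016/253125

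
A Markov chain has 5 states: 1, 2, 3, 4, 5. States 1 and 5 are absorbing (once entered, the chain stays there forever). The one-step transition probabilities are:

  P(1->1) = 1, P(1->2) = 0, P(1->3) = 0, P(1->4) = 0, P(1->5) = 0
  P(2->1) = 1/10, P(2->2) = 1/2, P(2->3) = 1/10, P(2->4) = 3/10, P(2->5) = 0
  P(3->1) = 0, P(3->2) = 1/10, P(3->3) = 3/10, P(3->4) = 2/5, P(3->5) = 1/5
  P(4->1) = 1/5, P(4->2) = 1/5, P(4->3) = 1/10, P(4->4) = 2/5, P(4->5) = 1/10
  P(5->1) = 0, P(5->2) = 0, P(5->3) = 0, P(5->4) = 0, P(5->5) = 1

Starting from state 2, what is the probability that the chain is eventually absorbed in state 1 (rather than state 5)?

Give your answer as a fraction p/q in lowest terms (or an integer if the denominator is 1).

Let a_i = P(absorbed in 1 | start in state i).
Boundary conditions: a_1 = 1, a_5 = 0.
For each transient state i, a_i = sum_j P(i->j) * a_j:
  a_2 = 1/10*a_1 + 1/2*a_2 + 1/10*a_3 + 3/10*a_4 + 0*a_5
  a_3 = 0*a_1 + 1/10*a_2 + 3/10*a_3 + 2/5*a_4 + 1/5*a_5
  a_4 = 1/5*a_1 + 1/5*a_2 + 1/10*a_3 + 2/5*a_4 + 1/10*a_5

Substituting a_1 = 1 and a_5 = 0, rearrange to (I - Q) a = r where r[i] = P(i -> 1):
  [1/2, -1/10, -3/10] . (a_2, a_3, a_4) = 1/10
  [-1/10, 7/10, -2/5] . (a_2, a_3, a_4) = 0
  [-1/5, -1/10, 3/5] . (a_2, a_3, a_4) = 1/5

Solving yields:
  a_2 = 88/131
  a_3 = 60/131
  a_4 = 83/131

Starting state is 2, so the absorption probability is a_2 = 88/131.

Answer: 88/131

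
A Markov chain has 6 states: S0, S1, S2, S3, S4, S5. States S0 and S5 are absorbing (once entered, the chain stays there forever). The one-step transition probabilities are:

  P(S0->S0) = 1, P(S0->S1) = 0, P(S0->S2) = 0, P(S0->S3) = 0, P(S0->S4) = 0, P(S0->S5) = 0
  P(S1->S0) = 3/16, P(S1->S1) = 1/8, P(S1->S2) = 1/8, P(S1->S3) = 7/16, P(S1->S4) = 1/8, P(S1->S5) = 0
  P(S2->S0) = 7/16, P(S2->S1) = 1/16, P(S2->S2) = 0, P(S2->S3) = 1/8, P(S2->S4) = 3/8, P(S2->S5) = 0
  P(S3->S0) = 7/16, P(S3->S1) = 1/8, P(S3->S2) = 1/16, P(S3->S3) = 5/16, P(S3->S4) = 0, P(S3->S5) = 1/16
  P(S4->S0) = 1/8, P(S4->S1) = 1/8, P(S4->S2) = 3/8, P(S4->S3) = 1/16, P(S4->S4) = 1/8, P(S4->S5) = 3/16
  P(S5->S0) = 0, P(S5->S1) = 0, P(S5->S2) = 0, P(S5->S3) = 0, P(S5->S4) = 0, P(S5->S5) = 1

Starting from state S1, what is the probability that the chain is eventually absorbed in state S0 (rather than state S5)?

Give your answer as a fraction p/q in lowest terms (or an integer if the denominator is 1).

Let a_i = P(absorbed in S0 | start in state i).
Boundary conditions: a_S0 = 1, a_S5 = 0.
For each transient state i, a_i = sum_j P(i->j) * a_j:
  a_S1 = 3/16*a_S0 + 1/8*a_S1 + 1/8*a_S2 + 7/16*a_S3 + 1/8*a_S4 + 0*a_S5
  a_S2 = 7/16*a_S0 + 1/16*a_S1 + 0*a_S2 + 1/8*a_S3 + 3/8*a_S4 + 0*a_S5
  a_S3 = 7/16*a_S0 + 1/8*a_S1 + 1/16*a_S2 + 5/16*a_S3 + 0*a_S4 + 1/16*a_S5
  a_S4 = 1/8*a_S0 + 1/8*a_S1 + 3/8*a_S2 + 1/16*a_S3 + 1/8*a_S4 + 3/16*a_S5

Substituting a_S0 = 1 and a_S5 = 0, rearrange to (I - Q) a = r where r[i] = P(i -> S0):
  [7/8, -1/8, -7/16, -1/8] . (a_S1, a_S2, a_S3, a_S4) = 3/16
  [-1/16, 1, -1/8, -3/8] . (a_S1, a_S2, a_S3, a_S4) = 7/16
  [-1/8, -1/16, 11/16, 0] . (a_S1, a_S2, a_S3, a_S4) = 7/16
  [-1/8, -3/8, -1/16, 7/8] . (a_S1, a_S2, a_S3, a_S4) = 1/8

Solving yields:
  a_S1 = 1167/1334
  a_S2 = 10375/12006
  a_S3 = 10493/12006
  a_S4 = 16823/24012

Starting state is S1, so the absorption probability is a_S1 = 1167/1334.

Answer: 1167/1334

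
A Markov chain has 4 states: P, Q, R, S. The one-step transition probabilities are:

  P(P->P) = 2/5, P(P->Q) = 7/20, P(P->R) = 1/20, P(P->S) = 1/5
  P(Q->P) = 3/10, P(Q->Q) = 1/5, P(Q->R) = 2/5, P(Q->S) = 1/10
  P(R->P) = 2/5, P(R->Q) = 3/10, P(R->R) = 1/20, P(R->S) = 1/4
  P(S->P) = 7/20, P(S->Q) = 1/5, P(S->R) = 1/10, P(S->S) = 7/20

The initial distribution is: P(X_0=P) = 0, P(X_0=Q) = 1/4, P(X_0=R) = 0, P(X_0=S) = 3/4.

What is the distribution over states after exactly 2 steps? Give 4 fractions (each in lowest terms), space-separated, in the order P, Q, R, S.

Answer: 117/320 429/1600 43/320 371/1600

Derivation:
Propagating the distribution step by step (d_{t+1} = d_t * P):
d_0 = (P=0, Q=1/4, R=0, S=3/4)
  d_1[P] = 0*2/5 + 1/4*3/10 + 0*2/5 + 3/4*7/20 = 27/80
  d_1[Q] = 0*7/20 + 1/4*1/5 + 0*3/10 + 3/4*1/5 = 1/5
  d_1[R] = 0*1/20 + 1/4*2/5 + 0*1/20 + 3/4*1/10 = 7/40
  d_1[S] = 0*1/5 + 1/4*1/10 + 0*1/4 + 3/4*7/20 = 23/80
d_1 = (P=27/80, Q=1/5, R=7/40, S=23/80)
  d_2[P] = 27/80*2/5 + 1/5*3/10 + 7/40*2/5 + 23/80*7/20 = 117/320
  d_2[Q] = 27/80*7/20 + 1/5*1/5 + 7/40*3/10 + 23/80*1/5 = 429/1600
  d_2[R] = 27/80*1/20 + 1/5*2/5 + 7/40*1/20 + 23/80*1/10 = 43/320
  d_2[S] = 27/80*1/5 + 1/5*1/10 + 7/40*1/4 + 23/80*7/20 = 371/1600
d_2 = (P=117/320, Q=429/1600, R=43/320, S=371/1600)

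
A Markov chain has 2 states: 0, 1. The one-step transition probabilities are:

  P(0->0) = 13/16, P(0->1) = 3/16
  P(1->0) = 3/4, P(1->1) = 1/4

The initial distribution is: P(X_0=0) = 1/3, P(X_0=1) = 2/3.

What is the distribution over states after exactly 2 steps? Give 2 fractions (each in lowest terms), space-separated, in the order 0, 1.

Propagating the distribution step by step (d_{t+1} = d_t * P):
d_0 = (0=1/3, 1=2/3)
  d_1[0] = 1/3*13/16 + 2/3*3/4 = 37/48
  d_1[1] = 1/3*3/16 + 2/3*1/4 = 11/48
d_1 = (0=37/48, 1=11/48)
  d_2[0] = 37/48*13/16 + 11/48*3/4 = 613/768
  d_2[1] = 37/48*3/16 + 11/48*1/4 = 155/768
d_2 = (0=613/768, 1=155/768)

Answer: 613/768 155/768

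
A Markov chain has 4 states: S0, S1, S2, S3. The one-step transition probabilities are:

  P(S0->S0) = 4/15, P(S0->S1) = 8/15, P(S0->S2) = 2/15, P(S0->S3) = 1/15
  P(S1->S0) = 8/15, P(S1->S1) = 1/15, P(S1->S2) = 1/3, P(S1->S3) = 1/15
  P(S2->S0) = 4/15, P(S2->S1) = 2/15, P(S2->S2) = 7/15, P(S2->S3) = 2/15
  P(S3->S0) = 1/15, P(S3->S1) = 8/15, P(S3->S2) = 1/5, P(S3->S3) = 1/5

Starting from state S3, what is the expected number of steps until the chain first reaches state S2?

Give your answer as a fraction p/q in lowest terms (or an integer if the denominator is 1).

Let h_i = expected steps to first reach S2 from state i.
Boundary: h_S2 = 0.
First-step equations for the other states:
  h_S0 = 1 + 4/15*h_S0 + 8/15*h_S1 + 2/15*h_S2 + 1/15*h_S3
  h_S1 = 1 + 8/15*h_S0 + 1/15*h_S1 + 1/3*h_S2 + 1/15*h_S3
  h_S3 = 1 + 1/15*h_S0 + 8/15*h_S1 + 1/5*h_S2 + 1/5*h_S3

Substituting h_S2 = 0 and rearranging gives the linear system (I - Q) h = 1:
  [11/15, -8/15, -1/15] . (h_S0, h_S1, h_S3) = 1
  [-8/15, 14/15, -1/15] . (h_S0, h_S1, h_S3) = 1
  [-1/15, -8/15, 4/5] . (h_S0, h_S1, h_S3) = 1

Solving yields:
  h_S0 = 715/151
  h_S1 = 1235/302
  h_S3 = 660/151

Starting state is S3, so the expected hitting time is h_S3 = 660/151.

Answer: 660/151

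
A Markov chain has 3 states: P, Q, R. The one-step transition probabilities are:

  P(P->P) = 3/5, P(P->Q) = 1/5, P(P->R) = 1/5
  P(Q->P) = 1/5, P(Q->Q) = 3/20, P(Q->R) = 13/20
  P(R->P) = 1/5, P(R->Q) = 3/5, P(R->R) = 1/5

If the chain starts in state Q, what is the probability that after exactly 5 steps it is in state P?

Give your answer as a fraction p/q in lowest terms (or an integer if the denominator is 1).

Answer: 1031/3125

Derivation:
Computing P^5 by repeated multiplication:
P^1 =
  P: [3/5, 1/5, 1/5]
  Q: [1/5, 3/20, 13/20]
  R: [1/5, 3/5, 1/5]
P^2 =
  P: [11/25, 27/100, 29/100]
  Q: [7/25, 181/400, 107/400]
  R: [7/25, 1/4, 47/100]
P^3 =
  P: [47/125, 121/400, 643/2000]
  Q: [39/125, 91/320, 3229/8000]
  R: [39/125, 751/2000, 5/16]
P^4 =
  P: [219/625, 12539/40000, 2689/8000]
  Q: [203/625, 55557/160000, 2099/6400]
  R: [203/625, 12249/40000, 14759/40000]
P^5 =
  P: [1063/3125, 255021/800000, 272851/800000]
  Q: [1031/3125, 1004243/3200000, 1140013/3200000]
  R: [1031/3125, 265823/800000, 270241/800000]

(P^5)[Q -> P] = 1031/3125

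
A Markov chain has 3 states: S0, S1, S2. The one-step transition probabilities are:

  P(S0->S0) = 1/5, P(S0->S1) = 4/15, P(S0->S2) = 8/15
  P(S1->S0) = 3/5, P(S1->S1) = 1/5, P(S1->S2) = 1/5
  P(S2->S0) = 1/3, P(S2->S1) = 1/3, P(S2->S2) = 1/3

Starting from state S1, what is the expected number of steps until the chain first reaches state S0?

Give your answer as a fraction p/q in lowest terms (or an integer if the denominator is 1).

Let h_i = expected steps to first reach S0 from state i.
Boundary: h_S0 = 0.
First-step equations for the other states:
  h_S1 = 1 + 3/5*h_S0 + 1/5*h_S1 + 1/5*h_S2
  h_S2 = 1 + 1/3*h_S0 + 1/3*h_S1 + 1/3*h_S2

Substituting h_S0 = 0 and rearranging gives the linear system (I - Q) h = 1:
  [4/5, -1/5] . (h_S1, h_S2) = 1
  [-1/3, 2/3] . (h_S1, h_S2) = 1

Solving yields:
  h_S1 = 13/7
  h_S2 = 17/7

Starting state is S1, so the expected hitting time is h_S1 = 13/7.

Answer: 13/7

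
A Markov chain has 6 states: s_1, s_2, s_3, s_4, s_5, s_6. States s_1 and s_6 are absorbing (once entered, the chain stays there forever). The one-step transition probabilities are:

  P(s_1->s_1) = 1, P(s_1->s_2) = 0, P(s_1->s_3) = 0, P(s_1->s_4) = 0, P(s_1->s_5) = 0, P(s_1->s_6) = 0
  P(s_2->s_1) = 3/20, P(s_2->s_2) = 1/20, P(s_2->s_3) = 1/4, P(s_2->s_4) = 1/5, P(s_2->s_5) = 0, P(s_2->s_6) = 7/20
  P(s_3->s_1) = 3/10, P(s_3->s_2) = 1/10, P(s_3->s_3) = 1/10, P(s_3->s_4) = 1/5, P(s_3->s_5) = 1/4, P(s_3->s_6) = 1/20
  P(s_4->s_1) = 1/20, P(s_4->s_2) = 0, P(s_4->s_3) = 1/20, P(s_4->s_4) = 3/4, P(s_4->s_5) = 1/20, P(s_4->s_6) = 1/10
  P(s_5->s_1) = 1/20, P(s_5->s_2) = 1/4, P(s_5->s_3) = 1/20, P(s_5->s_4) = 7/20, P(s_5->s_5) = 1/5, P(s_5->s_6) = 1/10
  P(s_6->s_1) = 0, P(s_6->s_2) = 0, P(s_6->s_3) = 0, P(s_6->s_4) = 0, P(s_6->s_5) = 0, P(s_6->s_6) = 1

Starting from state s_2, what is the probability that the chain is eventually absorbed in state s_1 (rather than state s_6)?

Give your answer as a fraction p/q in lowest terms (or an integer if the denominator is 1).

Answer: 8020/20483

Derivation:
Let a_i = P(absorbed in s_1 | start in state i).
Boundary conditions: a_s_1 = 1, a_s_6 = 0.
For each transient state i, a_i = sum_j P(i->j) * a_j:
  a_s_2 = 3/20*a_s_1 + 1/20*a_s_2 + 1/4*a_s_3 + 1/5*a_s_4 + 0*a_s_5 + 7/20*a_s_6
  a_s_3 = 3/10*a_s_1 + 1/10*a_s_2 + 1/10*a_s_3 + 1/5*a_s_4 + 1/4*a_s_5 + 1/20*a_s_6
  a_s_4 = 1/20*a_s_1 + 0*a_s_2 + 1/20*a_s_3 + 3/4*a_s_4 + 1/20*a_s_5 + 1/10*a_s_6
  a_s_5 = 1/20*a_s_1 + 1/4*a_s_2 + 1/20*a_s_3 + 7/20*a_s_4 + 1/5*a_s_5 + 1/10*a_s_6

Substituting a_s_1 = 1 and a_s_6 = 0, rearrange to (I - Q) a = r where r[i] = P(i -> s_1):
  [19/20, -1/4, -1/5, 0] . (a_s_2, a_s_3, a_s_4, a_s_5) = 3/20
  [-1/10, 9/10, -1/5, -1/4] . (a_s_2, a_s_3, a_s_4, a_s_5) = 3/10
  [0, -1/20, 1/4, -1/20] . (a_s_2, a_s_3, a_s_4, a_s_5) = 1/20
  [-1/4, -1/20, -7/20, 4/5] . (a_s_2, a_s_3, a_s_4, a_s_5) = 1/20

Solving yields:
  a_s_2 = 8020/20483
  a_s_3 = 11743/20483
  a_s_4 = 8054/20483
  a_s_5 = 8044/20483

Starting state is s_2, so the absorption probability is a_s_2 = 8020/20483.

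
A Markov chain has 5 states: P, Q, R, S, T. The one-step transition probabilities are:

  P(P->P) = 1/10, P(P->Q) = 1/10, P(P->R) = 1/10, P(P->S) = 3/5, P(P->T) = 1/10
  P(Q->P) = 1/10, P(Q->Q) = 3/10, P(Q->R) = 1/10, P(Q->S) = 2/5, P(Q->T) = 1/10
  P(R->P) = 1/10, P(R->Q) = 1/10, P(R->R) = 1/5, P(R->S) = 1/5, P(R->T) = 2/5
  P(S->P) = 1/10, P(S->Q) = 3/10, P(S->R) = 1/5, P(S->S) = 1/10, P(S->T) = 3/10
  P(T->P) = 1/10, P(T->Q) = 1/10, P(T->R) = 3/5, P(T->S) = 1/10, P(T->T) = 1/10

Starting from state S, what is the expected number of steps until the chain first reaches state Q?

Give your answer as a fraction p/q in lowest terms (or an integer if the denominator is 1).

Answer: 1160/197

Derivation:
Let h_i = expected steps to first reach Q from state i.
Boundary: h_Q = 0.
First-step equations for the other states:
  h_P = 1 + 1/10*h_P + 1/10*h_Q + 1/10*h_R + 3/5*h_S + 1/10*h_T
  h_R = 1 + 1/10*h_P + 1/10*h_Q + 1/5*h_R + 1/5*h_S + 2/5*h_T
  h_S = 1 + 1/10*h_P + 3/10*h_Q + 1/5*h_R + 1/10*h_S + 3/10*h_T
  h_T = 1 + 1/10*h_P + 1/10*h_Q + 3/5*h_R + 1/10*h_S + 1/10*h_T

Substituting h_Q = 0 and rearranging gives the linear system (I - Q) h = 1:
  [9/10, -1/10, -3/5, -1/10] . (h_P, h_R, h_S, h_T) = 1
  [-1/10, 4/5, -1/5, -2/5] . (h_P, h_R, h_S, h_T) = 1
  [-1/10, -1/5, 9/10, -3/10] . (h_P, h_R, h_S, h_T) = 1
  [-1/10, -3/5, -1/10, 9/10] . (h_P, h_R, h_S, h_T) = 1

Solving yields:
  h_P = 1310/197
  h_R = 1420/197
  h_S = 1160/197
  h_T = 1440/197

Starting state is S, so the expected hitting time is h_S = 1160/197.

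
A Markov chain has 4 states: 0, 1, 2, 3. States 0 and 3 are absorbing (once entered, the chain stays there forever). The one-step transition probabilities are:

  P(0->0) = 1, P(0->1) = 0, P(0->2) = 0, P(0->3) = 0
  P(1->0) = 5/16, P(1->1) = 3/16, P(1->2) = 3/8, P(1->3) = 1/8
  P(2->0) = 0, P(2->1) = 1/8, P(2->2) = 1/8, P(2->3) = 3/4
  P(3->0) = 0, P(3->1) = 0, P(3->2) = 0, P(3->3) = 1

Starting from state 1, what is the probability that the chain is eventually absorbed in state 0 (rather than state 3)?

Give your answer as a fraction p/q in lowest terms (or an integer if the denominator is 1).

Let a_i = P(absorbed in 0 | start in state i).
Boundary conditions: a_0 = 1, a_3 = 0.
For each transient state i, a_i = sum_j P(i->j) * a_j:
  a_1 = 5/16*a_0 + 3/16*a_1 + 3/8*a_2 + 1/8*a_3
  a_2 = 0*a_0 + 1/8*a_1 + 1/8*a_2 + 3/4*a_3

Substituting a_0 = 1 and a_3 = 0, rearrange to (I - Q) a = r where r[i] = P(i -> 0):
  [13/16, -3/8] . (a_1, a_2) = 5/16
  [-1/8, 7/8] . (a_1, a_2) = 0

Solving yields:
  a_1 = 7/17
  a_2 = 1/17

Starting state is 1, so the absorption probability is a_1 = 7/17.

Answer: 7/17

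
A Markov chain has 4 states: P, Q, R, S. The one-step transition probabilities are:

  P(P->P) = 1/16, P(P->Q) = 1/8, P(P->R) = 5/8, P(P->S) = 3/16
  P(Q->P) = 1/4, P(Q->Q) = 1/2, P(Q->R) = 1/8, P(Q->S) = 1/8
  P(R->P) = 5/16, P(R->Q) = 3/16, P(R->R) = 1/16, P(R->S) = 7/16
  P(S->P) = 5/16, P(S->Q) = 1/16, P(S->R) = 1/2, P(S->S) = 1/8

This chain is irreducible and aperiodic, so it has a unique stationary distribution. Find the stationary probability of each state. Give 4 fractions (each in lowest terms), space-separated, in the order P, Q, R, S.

The stationary distribution satisfies pi = pi * P, i.e.:
  pi_P = 1/16*pi_P + 1/4*pi_Q + 5/16*pi_R + 5/16*pi_S
  pi_Q = 1/8*pi_P + 1/2*pi_Q + 3/16*pi_R + 1/16*pi_S
  pi_R = 5/8*pi_P + 1/8*pi_Q + 1/16*pi_R + 1/2*pi_S
  pi_S = 3/16*pi_P + 1/8*pi_Q + 7/16*pi_R + 1/8*pi_S
with normalization: pi_P + pi_Q + pi_R + pi_S = 1.

Using the first 3 balance equations plus normalization, the linear system A*pi = b is:
  [-15/16, 1/4, 5/16, 5/16] . pi = 0
  [1/8, -1/2, 3/16, 1/16] . pi = 0
  [5/8, 1/8, -15/16, 1/2] . pi = 0
  [1, 1, 1, 1] . pi = 1

Solving yields:
  pi_P = 352/1469
  pi_Q = 305/1469
  pi_R = 462/1469
  pi_S = 350/1469

Verification (pi * P):
  352/1469*1/16 + 305/1469*1/4 + 462/1469*5/16 + 350/1469*5/16 = 352/1469 = pi_P  (ok)
  352/1469*1/8 + 305/1469*1/2 + 462/1469*3/16 + 350/1469*1/16 = 305/1469 = pi_Q  (ok)
  352/1469*5/8 + 305/1469*1/8 + 462/1469*1/16 + 350/1469*1/2 = 462/1469 = pi_R  (ok)
  352/1469*3/16 + 305/1469*1/8 + 462/1469*7/16 + 350/1469*1/8 = 350/1469 = pi_S  (ok)

Answer: 352/1469 305/1469 462/1469 350/1469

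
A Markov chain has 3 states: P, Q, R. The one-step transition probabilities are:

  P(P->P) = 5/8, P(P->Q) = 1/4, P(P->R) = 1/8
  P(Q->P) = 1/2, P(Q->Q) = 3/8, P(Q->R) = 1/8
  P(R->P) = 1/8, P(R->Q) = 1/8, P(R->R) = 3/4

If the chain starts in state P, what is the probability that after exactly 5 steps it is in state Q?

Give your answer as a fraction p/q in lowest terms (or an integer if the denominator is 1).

Answer: 4031/16384

Derivation:
Computing P^5 by repeated multiplication:
P^1 =
  P: [5/8, 1/4, 1/8]
  Q: [1/2, 3/8, 1/8]
  R: [1/8, 1/8, 3/4]
P^2 =
  P: [17/32, 17/64, 13/64]
  Q: [33/64, 9/32, 13/64]
  R: [15/64, 11/64, 19/32]
P^3 =
  P: [251/512, 33/128, 129/512]
  Q: [125/256, 133/512, 129/512]
  R: [157/512, 101/512, 127/256]
P^4 =
  P: [239/512, 1027/4096, 1157/4096]
  Q: [1911/4096, 257/1024, 1157/4096]
  R: [1443/4096, 871/4096, 891/2048]
P^5 =
  P: [14825/32768, 4031/16384, 9881/32768]
  Q: [1853/4096, 8063/32768, 9881/32768]
  R: [12481/32768, 7281/32768, 6503/16384]

(P^5)[P -> Q] = 4031/16384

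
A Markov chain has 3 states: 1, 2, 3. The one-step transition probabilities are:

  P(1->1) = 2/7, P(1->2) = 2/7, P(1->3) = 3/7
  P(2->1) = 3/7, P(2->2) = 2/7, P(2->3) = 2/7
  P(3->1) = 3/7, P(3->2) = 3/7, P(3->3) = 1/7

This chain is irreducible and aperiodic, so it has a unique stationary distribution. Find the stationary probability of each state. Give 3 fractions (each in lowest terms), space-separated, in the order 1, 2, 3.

Answer: 3/8 21/64 19/64

Derivation:
The stationary distribution satisfies pi = pi * P, i.e.:
  pi_1 = 2/7*pi_1 + 3/7*pi_2 + 3/7*pi_3
  pi_2 = 2/7*pi_1 + 2/7*pi_2 + 3/7*pi_3
  pi_3 = 3/7*pi_1 + 2/7*pi_2 + 1/7*pi_3
with normalization: pi_1 + pi_2 + pi_3 = 1.

Using the first 2 balance equations plus normalization, the linear system A*pi = b is:
  [-5/7, 3/7, 3/7] . pi = 0
  [2/7, -5/7, 3/7] . pi = 0
  [1, 1, 1] . pi = 1

Solving yields:
  pi_1 = 3/8
  pi_2 = 21/64
  pi_3 = 19/64

Verification (pi * P):
  3/8*2/7 + 21/64*3/7 + 19/64*3/7 = 3/8 = pi_1  (ok)
  3/8*2/7 + 21/64*2/7 + 19/64*3/7 = 21/64 = pi_2  (ok)
  3/8*3/7 + 21/64*2/7 + 19/64*1/7 = 19/64 = pi_3  (ok)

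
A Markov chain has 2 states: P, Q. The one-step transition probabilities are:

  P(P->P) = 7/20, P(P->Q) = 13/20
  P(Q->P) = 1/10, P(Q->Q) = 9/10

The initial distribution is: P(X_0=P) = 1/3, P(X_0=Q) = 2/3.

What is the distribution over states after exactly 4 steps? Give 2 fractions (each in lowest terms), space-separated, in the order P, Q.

Propagating the distribution step by step (d_{t+1} = d_t * P):
d_0 = (P=1/3, Q=2/3)
  d_1[P] = 1/3*7/20 + 2/3*1/10 = 11/60
  d_1[Q] = 1/3*13/20 + 2/3*9/10 = 49/60
d_1 = (P=11/60, Q=49/60)
  d_2[P] = 11/60*7/20 + 49/60*1/10 = 7/48
  d_2[Q] = 11/60*13/20 + 49/60*9/10 = 41/48
d_2 = (P=7/48, Q=41/48)
  d_3[P] = 7/48*7/20 + 41/48*1/10 = 131/960
  d_3[Q] = 7/48*13/20 + 41/48*9/10 = 829/960
d_3 = (P=131/960, Q=829/960)
  d_4[P] = 131/960*7/20 + 829/960*1/10 = 103/768
  d_4[Q] = 131/960*13/20 + 829/960*9/10 = 665/768
d_4 = (P=103/768, Q=665/768)

Answer: 103/768 665/768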